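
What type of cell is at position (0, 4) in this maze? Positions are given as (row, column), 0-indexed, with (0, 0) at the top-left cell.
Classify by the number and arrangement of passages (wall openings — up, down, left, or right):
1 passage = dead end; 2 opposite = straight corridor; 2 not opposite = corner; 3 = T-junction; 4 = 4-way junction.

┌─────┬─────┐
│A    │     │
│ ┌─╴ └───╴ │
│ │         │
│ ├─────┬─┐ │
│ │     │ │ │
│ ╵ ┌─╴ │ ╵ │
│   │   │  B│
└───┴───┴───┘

Checking cell at (0, 4):
Number of passages: 2
Cell type: straight corridor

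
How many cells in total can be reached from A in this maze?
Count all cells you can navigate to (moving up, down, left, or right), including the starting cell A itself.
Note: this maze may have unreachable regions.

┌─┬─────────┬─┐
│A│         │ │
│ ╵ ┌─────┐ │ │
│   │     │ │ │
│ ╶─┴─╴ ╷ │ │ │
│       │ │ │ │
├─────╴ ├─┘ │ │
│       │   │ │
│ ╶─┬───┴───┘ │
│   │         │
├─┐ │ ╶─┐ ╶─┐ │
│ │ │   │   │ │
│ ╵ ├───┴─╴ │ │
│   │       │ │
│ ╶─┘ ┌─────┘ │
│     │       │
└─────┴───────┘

Using BFS/flood-fill to find all reachable cells from A:
Maze size: 8 × 7 = 56 total cells
All cells are reachable — the maze is fully connected.
Reachable cells: 56

Reachable region (· marks reachable cells):

┌─┬─────────┬─┐
│A│· · · · ·│·│
│ ╵ ┌─────┐ │ │
│· ·│· · ·│·│·│
│ ╶─┴─╴ ╷ │ │ │
│· · · ·│·│·│·│
├─────╴ ├─┘ │ │
│· · · ·│· ·│·│
│ ╶─┬───┴───┘ │
│· ·│· · · · ·│
├─┐ │ ╶─┐ ╶─┐ │
│·│·│· ·│· ·│·│
│ ╵ ├───┴─╴ │ │
│· ·│· · · ·│·│
│ ╶─┘ ┌─────┘ │
│· · ·│· · · ·│
└─────┴───────┘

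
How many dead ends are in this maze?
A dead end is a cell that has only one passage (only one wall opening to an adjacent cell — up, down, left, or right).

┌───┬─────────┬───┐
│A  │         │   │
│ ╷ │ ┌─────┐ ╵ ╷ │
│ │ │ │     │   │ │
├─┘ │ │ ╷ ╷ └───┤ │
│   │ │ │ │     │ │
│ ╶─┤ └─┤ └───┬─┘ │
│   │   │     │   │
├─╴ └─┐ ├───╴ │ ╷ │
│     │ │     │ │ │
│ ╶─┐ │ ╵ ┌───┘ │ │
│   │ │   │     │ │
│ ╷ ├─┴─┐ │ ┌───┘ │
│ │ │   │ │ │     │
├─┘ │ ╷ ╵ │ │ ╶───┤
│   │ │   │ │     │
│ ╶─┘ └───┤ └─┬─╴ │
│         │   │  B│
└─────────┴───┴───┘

Checking each cell for number of passages:

Dead ends found at positions:
  (1, 0)
  (2, 3)
  (2, 7)
  (5, 2)
  (6, 0)
  (8, 4)
  (8, 6)
  (8, 7)
Total dead ends: 8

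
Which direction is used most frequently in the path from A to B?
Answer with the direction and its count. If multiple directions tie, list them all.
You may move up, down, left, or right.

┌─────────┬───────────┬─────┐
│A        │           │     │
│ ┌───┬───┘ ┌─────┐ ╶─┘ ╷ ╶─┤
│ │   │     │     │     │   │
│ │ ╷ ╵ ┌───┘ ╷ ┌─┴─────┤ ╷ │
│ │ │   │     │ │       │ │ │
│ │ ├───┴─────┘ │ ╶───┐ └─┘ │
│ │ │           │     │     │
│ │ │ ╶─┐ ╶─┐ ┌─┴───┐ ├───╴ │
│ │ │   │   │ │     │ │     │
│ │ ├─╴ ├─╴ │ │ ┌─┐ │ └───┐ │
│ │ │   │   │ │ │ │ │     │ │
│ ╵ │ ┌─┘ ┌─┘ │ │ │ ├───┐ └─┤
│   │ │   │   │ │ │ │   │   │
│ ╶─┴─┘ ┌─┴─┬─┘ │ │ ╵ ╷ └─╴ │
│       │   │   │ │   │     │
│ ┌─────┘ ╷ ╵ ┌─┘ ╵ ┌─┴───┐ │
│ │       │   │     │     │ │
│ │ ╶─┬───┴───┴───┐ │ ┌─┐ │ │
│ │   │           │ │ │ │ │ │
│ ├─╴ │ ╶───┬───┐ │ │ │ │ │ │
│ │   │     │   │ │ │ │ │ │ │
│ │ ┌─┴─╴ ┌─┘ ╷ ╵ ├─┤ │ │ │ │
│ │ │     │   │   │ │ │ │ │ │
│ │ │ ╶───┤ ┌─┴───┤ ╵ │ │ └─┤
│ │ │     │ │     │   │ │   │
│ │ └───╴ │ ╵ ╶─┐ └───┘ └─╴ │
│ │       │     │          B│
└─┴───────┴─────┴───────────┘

Directions: down, down, down, down, down, down, right, up, up, up, up, up, right, down, right, up, right, right, up, right, right, right, right, down, right, right, up, right, down, right, down, down, left, left, up, left, left, left, down, right, right, down, down, right, right, down, right, down, left, left, up, left, down, left, up, up, up, left, left, down, down, down, left, down, left, up, left, down, left, left, left, down, right, down, left, down, down, down, right, right, right, up, left, left, up, right, right, up, left, up, right, right, right, right, right, down, down, left, up, left, down, left, down, down, right, up, right, right, down, right, right, right, right, right
Counts: {'down': 33, 'right': 37, 'up': 20, 'left': 24}
Most common: right (37 times)

Solution:

┌─────────┬───────────┬─────┐
│A        │↱ → → → ↓  │↱ ↓  │
│ ┌───┬───┘ ┌─────┐ ╶─┘ ╷ ╶─┤
│↓│↱ ↓│↱ → ↑│     │↳ → ↑│↳ ↓│
│ │ ╷ ╵ ┌───┘ ╷ ┌─┴─────┤ ╷ │
│↓│↑│↳ ↑│     │ │↓ ← ← ↰│ │↓│
│ │ ├───┴─────┘ │ ╶───┐ └─┘ │
│↓│↑│           │↳ → ↓│↑ ← ↲│
│ │ │ ╶─┐ ╶─┐ ┌─┴───┐ ├───╴ │
│↓│↑│   │   │ │↓ ← ↰│↓│     │
│ │ ├─╴ ├─╴ │ │ ┌─┐ │ └───┐ │
│↓│↑│   │   │ │↓│ │↑│↳ → ↓│ │
│ ╵ │ ┌─┘ ┌─┘ │ │ │ ├───┐ └─┤
│↳ ↑│ │   │   │↓│ │↑│↓ ↰│↳ ↓│
│ ╶─┴─┘ ┌─┴─┬─┘ │ │ ╵ ╷ └─╴ │
│       │↓ ↰│↓ ↲│ │↑ ↲│↑ ← ↲│
│ ┌─────┘ ╷ ╵ ┌─┘ ╵ ┌─┴───┐ │
│ │↓ ← ← ↲│↑ ↲│     │     │ │
│ │ ╶─┬───┴───┴───┐ │ ┌─┐ │ │
│ │↳ ↓│↱ → → → → ↓│ │ │ │ │ │
│ ├─╴ │ ╶───┬───┐ │ │ │ │ │ │
│ │↓ ↲│↑ ↰  │↓ ↰│↓│ │ │ │ │ │
│ │ ┌─┴─╴ ┌─┘ ╷ ╵ ├─┤ │ │ │ │
│ │↓│↱ → ↑│↓ ↲│↑ ↲│ │ │ │ │ │
│ │ │ ╶───┤ ┌─┴───┤ ╵ │ │ └─┤
│ │↓│↑ ← ↰│↓│↱ → ↓│   │ │   │
│ │ └───╴ │ ╵ ╶─┐ └───┘ └─╴ │
│ │↳ → → ↑│↳ ↑  │↳ → → → → B│
└─┴───────┴─────┴───────────┘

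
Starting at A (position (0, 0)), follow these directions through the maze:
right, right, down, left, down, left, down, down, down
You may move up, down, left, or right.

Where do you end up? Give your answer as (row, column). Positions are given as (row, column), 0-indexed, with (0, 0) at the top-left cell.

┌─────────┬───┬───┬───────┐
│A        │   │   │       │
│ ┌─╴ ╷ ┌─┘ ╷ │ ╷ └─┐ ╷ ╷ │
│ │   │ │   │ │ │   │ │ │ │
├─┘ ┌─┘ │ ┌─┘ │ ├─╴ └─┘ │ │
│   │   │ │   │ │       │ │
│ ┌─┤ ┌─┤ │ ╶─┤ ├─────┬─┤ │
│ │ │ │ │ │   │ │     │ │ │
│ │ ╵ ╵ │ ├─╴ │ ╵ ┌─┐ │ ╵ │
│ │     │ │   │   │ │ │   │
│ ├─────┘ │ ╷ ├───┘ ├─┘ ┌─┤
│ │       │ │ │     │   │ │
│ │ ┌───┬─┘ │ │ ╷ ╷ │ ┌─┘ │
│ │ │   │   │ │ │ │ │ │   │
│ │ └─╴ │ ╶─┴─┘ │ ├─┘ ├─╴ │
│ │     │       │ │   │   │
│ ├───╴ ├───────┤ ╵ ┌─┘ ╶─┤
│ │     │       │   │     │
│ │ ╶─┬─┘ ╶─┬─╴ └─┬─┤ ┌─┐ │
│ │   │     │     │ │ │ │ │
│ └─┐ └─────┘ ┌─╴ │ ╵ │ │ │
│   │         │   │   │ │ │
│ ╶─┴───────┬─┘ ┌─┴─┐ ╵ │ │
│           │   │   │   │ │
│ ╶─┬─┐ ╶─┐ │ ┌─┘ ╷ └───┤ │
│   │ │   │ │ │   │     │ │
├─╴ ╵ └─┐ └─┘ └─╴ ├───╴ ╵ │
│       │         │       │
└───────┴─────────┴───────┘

Following directions step by step:
Start: (0, 0)
  right: (0, 0) → (0, 1)
  right: (0, 1) → (0, 2)
  down: (0, 2) → (1, 2)
  left: (1, 2) → (1, 1)
  down: (1, 1) → (2, 1)
  left: (2, 1) → (2, 0)
  down: (2, 0) → (3, 0)
  down: (3, 0) → (4, 0)
  down: (4, 0) → (5, 0)
Final position: (5, 0)

Path taken:

┌─────────┬───┬───┬───────┐
│A → ↓    │   │   │       │
│ ┌─╴ ╷ ┌─┘ ╷ │ ╷ └─┐ ╷ ╷ │
│ │↓ ↲│ │   │ │ │   │ │ │ │
├─┘ ┌─┘ │ ┌─┘ │ ├─╴ └─┘ │ │
│↓ ↲│   │ │   │ │       │ │
│ ┌─┤ ┌─┤ │ ╶─┤ ├─────┬─┤ │
│↓│ │ │ │ │   │ │     │ │ │
│ │ ╵ ╵ │ ├─╴ │ ╵ ┌─┐ │ ╵ │
│↓│     │ │   │   │ │ │   │
│ ├─────┘ │ ╷ ├───┘ ├─┘ ┌─┤
│B│       │ │ │     │   │ │
│ │ ┌───┬─┘ │ │ ╷ ╷ │ ┌─┘ │
│ │ │   │   │ │ │ │ │ │   │
│ │ └─╴ │ ╶─┴─┘ │ ├─┘ ├─╴ │
│ │     │       │ │   │   │
│ ├───╴ ├───────┤ ╵ ┌─┘ ╶─┤
│ │     │       │   │     │
│ │ ╶─┬─┘ ╶─┬─╴ └─┬─┤ ┌─┐ │
│ │   │     │     │ │ │ │ │
│ └─┐ └─────┘ ┌─╴ │ ╵ │ │ │
│   │         │   │   │ │ │
│ ╶─┴───────┬─┘ ┌─┴─┐ ╵ │ │
│           │   │   │   │ │
│ ╶─┬─┐ ╶─┐ │ ┌─┘ ╷ └───┤ │
│   │ │   │ │ │   │     │ │
├─╴ ╵ └─┐ └─┘ └─╴ ├───╴ ╵ │
│       │         │       │
└───────┴─────────┴───────┘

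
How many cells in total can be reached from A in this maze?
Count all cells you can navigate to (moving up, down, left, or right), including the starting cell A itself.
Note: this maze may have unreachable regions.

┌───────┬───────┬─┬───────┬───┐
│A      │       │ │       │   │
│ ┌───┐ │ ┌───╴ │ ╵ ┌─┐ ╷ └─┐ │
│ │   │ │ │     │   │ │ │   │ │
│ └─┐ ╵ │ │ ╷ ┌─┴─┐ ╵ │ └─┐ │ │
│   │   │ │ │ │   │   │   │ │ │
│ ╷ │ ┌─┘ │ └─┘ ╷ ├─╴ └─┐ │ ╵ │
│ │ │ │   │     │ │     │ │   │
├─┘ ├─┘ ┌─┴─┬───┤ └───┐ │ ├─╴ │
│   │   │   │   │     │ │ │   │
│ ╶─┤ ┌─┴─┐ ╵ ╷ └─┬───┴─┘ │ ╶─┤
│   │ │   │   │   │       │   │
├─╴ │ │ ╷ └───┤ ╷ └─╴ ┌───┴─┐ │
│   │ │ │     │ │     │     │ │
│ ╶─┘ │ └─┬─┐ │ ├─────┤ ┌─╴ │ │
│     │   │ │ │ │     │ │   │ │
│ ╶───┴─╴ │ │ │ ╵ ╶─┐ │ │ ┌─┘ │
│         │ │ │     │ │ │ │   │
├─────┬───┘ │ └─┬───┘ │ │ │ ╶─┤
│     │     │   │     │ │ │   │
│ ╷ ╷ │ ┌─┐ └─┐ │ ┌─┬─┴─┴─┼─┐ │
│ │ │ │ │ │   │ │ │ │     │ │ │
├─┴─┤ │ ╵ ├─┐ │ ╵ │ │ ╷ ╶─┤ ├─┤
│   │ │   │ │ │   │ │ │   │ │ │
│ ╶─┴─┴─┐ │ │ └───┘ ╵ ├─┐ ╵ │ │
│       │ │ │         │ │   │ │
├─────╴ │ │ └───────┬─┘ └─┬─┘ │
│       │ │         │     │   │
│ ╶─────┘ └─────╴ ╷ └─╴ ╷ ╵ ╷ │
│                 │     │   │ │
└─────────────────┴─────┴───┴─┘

Using BFS/flood-fill to find all reachable cells from A:
Maze size: 15 × 15 = 225 total cells
88 cell(s) are walled off and cannot be reached from A.
Reachable cells: 137

Reachable region (· marks reachable cells):

┌───────┬───────┬─┬───────┬───┐
│A · · ·│· · · ·│·│· · · ·│· ·│
│ ┌───┐ │ ┌───╴ │ ╵ ┌─┐ ╷ └─┐ │
│·│· ·│·│·│· · ·│· ·│·│·│· ·│·│
│ └─┐ ╵ │ │ ╷ ┌─┴─┐ ╵ │ └─┐ │ │
│· ·│· ·│·│·│·│· ·│· ·│· ·│·│·│
│ ╷ │ ┌─┘ │ └─┘ ╷ ├─╴ └─┐ │ ╵ │
│·│·│·│· ·│· · ·│·│· · ·│·│· ·│
├─┘ ├─┘ ┌─┴─┬───┤ └───┐ │ ├─╴ │
│· ·│· ·│· ·│· ·│· · ·│·│·│· ·│
│ ╶─┤ ┌─┴─┐ ╵ ╷ └─┬───┴─┘ │ ╶─┤
│· ·│·│· ·│· ·│· ·│· · · ·│· ·│
├─╴ │ │ ╷ └───┤ ╷ └─╴ ┌───┴─┐ │
│· ·│·│·│· · ·│·│· · ·│     │·│
│ ╶─┘ │ └─┬─┐ │ ├─────┤ ┌─╴ │ │
│· · ·│· ·│ │·│·│· · ·│ │   │·│
│ ╶───┴─╴ │ │ │ ╵ ╶─┐ │ │ ┌─┘ │
│· · · · ·│ │·│· · ·│·│ │ │· ·│
├─────┬───┘ │ └─┬───┘ │ │ │ ╶─┤
│     │     │· ·│· · ·│ │ │· ·│
│ ╷ ╷ │ ┌─┐ └─┐ │ ┌─┬─┴─┴─┼─┐ │
│ │ │ │ │ │   │·│·│ │     │ │·│
├─┴─┤ │ ╵ ├─┐ │ ╵ │ │ ╷ ╶─┤ ├─┤
│   │ │   │ │ │· ·│ │ │   │ │ │
│ ╶─┴─┴─┐ │ │ └───┘ ╵ ├─┐ ╵ │ │
│       │ │ │         │ │   │ │
├─────╴ │ │ └───────┬─┘ └─┬─┘ │
│       │ │         │     │   │
│ ╶─────┘ └─────╴ ╷ └─╴ ╷ ╵ ╷ │
│                 │     │   │ │
└─────────────────┴─────┴───┴─┘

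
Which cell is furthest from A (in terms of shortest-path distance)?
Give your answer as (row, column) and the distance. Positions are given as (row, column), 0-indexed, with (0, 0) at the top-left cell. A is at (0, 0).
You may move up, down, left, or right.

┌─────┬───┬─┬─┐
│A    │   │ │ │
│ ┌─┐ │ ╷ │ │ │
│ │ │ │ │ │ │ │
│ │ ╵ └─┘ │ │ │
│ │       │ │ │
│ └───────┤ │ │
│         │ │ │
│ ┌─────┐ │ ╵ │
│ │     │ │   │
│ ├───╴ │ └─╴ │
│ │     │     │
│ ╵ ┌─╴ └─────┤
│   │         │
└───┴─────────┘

Computing BFS distances from A to all cells:
Furthest cell: (0, 5)
Distance: 17 steps

Path from A to the furthest cell:

┌─────┬───┬─┬─┐
│A    │   │B│ │
│ ┌─┐ │ ╷ │ │ │
│↓│ │ │ │ │↑│ │
│ │ ╵ └─┘ │ │ │
│↓│       │↑│ │
│ └───────┤ │ │
│↳ → → → ↓│↑│ │
│ ┌─────┐ │ ╵ │
│ │     │↓│↑ ↰│
│ ├───╴ │ └─╴ │
│ │     │↳ → ↑│
│ ╵ ┌─╴ └─────┤
│   │         │
└───┴─────────┘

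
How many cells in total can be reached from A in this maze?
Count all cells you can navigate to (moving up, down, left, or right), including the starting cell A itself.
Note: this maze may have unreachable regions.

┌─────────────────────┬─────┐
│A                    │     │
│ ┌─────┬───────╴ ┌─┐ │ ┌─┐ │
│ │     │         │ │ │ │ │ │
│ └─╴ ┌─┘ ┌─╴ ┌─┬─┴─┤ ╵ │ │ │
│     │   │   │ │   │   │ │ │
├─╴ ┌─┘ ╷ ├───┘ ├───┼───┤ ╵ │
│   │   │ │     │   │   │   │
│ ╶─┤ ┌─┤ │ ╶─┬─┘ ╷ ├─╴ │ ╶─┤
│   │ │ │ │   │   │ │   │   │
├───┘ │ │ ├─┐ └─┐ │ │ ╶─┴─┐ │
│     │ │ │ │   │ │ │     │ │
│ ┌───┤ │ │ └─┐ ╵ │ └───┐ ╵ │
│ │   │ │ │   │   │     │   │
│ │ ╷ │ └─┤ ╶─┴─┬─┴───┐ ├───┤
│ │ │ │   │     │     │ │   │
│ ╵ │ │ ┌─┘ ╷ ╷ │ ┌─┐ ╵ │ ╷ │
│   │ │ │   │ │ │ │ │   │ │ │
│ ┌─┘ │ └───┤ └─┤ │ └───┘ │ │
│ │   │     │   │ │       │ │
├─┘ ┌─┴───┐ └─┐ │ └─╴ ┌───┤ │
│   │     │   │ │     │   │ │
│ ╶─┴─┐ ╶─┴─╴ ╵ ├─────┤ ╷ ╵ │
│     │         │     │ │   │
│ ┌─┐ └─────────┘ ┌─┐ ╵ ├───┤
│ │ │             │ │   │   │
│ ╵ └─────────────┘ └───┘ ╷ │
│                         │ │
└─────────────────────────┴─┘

Using BFS/flood-fill to find all reachable cells from A:
Maze size: 14 × 14 = 196 total cells
35 cell(s) are walled off and cannot be reached from A.
Reachable cells: 161

Reachable region (· marks reachable cells):

┌─────────────────────┬─────┐
│A · · · · · · · · · ·│· · ·│
│ ┌─────┬───────╴ ┌─┐ │ ┌─┐ │
│·│· · ·│· · · · ·│ │·│·│·│·│
│ └─╴ ┌─┘ ┌─╴ ┌─┬─┴─┤ ╵ │ │ │
│· · ·│· ·│· ·│·│   │· ·│·│·│
├─╴ ┌─┘ ╷ ├───┘ ├───┼───┤ ╵ │
│· ·│· ·│·│· · ·│· ·│· ·│· ·│
│ ╶─┤ ┌─┤ │ ╶─┬─┘ ╷ ├─╴ │ ╶─┤
│· ·│·│ │·│· ·│· ·│·│· ·│· ·│
├───┘ │ │ ├─┐ └─┐ │ │ ╶─┴─┐ │
│· · ·│ │·│ │· ·│·│·│· · ·│·│
│ ┌───┤ │ │ └─┐ ╵ │ └───┐ ╵ │
│·│· ·│ │·│   │· ·│· · ·│· ·│
│ │ ╷ │ └─┤ ╶─┴─┬─┴───┐ ├───┤
│·│·│·│   │     │· · ·│·│· ·│
│ ╵ │ │ ┌─┘ ╷ ╷ │ ┌─┐ ╵ │ ╷ │
│· ·│·│ │   │ │ │·│·│· ·│·│·│
│ ┌─┘ │ └───┤ └─┤ │ └───┘ │ │
│·│· ·│     │   │·│· · · ·│·│
├─┘ ┌─┴───┐ └─┐ │ └─╴ ┌───┤ │
│· ·│     │   │ │· · ·│· ·│·│
│ ╶─┴─┐ ╶─┴─╴ ╵ ├─────┤ ╷ ╵ │
│· · ·│         │· · ·│·│· ·│
│ ┌─┐ └─────────┘ ┌─┐ ╵ ├───┤
│·│·│· · · · · · ·│·│· ·│· ·│
│ ╵ └─────────────┘ └───┘ ╷ │
│· · · · · · · · · · · · ·│·│
└─────────────────────────┴─┘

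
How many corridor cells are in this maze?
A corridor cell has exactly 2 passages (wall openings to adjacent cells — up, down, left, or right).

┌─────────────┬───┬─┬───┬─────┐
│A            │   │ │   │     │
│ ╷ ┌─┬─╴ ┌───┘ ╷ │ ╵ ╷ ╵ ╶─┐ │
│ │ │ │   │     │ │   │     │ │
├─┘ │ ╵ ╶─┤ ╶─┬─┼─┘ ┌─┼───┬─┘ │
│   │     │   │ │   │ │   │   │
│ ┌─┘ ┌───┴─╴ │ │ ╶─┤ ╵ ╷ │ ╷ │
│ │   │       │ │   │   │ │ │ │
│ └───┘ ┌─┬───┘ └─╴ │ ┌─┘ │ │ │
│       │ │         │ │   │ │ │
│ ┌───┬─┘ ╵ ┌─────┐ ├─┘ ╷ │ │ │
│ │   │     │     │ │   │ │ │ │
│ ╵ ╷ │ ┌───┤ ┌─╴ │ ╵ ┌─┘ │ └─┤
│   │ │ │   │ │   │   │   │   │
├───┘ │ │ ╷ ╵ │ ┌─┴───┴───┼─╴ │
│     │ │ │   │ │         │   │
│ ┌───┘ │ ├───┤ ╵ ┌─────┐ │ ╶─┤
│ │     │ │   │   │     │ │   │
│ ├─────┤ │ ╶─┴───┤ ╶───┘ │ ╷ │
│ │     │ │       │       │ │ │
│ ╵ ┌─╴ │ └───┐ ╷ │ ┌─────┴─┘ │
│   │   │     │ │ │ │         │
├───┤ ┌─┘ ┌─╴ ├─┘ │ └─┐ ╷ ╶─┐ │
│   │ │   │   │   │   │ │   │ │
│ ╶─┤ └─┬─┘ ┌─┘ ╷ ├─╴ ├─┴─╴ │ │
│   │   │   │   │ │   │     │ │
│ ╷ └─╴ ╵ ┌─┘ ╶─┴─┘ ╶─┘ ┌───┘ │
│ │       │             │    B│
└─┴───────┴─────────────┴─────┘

Counting cells with exactly 2 passages:
Total corridor cells: 158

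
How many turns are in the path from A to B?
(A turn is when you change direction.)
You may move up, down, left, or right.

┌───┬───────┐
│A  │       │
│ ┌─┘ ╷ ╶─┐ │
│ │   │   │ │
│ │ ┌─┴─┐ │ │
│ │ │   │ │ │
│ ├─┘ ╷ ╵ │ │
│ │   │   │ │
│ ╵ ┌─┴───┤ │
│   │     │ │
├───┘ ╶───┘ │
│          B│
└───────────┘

Directions: down, down, down, down, right, up, right, up, right, down, right, up, up, left, up, right, right, down, down, down, down, down
Number of turns: 12

Solution:

┌───┬───────┐
│A  │  ↱ → ↓│
│ ┌─┘ ╷ ╶─┐ │
│↓│   │↑ ↰│↓│
│ │ ┌─┴─┐ │ │
│↓│ │↱ ↓│↑│↓│
│ ├─┘ ╷ ╵ │ │
│↓│↱ ↑│↳ ↑│↓│
│ ╵ ┌─┴───┤ │
│↳ ↑│     │↓│
├───┘ ╶───┘ │
│          B│
└───────────┘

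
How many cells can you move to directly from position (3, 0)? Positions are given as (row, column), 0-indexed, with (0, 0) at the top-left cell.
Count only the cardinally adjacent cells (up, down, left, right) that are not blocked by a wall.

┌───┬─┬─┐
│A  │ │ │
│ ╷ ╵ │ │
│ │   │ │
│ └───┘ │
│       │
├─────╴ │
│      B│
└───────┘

Checking passable neighbors of (3, 0):
Neighbors: (3, 1)
Count: 1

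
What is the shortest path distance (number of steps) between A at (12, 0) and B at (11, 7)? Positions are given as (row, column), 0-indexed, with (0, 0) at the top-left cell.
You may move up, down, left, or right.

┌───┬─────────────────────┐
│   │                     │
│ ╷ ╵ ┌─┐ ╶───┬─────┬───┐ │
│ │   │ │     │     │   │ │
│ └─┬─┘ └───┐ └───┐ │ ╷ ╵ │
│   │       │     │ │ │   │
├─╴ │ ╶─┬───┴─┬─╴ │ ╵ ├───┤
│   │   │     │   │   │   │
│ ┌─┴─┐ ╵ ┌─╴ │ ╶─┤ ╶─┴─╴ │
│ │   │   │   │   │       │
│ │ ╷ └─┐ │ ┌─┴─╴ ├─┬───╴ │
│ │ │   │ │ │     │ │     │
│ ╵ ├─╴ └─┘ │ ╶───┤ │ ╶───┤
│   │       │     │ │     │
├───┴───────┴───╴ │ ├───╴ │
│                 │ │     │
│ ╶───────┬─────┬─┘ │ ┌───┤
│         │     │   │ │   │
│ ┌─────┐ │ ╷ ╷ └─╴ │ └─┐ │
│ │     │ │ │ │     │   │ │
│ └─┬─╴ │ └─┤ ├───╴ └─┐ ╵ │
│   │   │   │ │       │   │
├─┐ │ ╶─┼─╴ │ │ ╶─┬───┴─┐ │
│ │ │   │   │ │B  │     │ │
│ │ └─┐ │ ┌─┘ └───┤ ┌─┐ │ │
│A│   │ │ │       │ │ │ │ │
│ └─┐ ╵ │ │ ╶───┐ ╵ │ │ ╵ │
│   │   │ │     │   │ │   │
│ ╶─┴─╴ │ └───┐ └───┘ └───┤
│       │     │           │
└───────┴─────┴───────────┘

Finding path from (12, 0) to (11, 7):
Path: (12,0) → (13,0) → (14,0) → (14,1) → (14,2) → (14,3) → (13,3) → (13,2) → (12,2) → (12,1) → (11,1) → (10,1) → (10,0) → (9,0) → (8,0) → (7,0) → (7,1) → (7,2) → (7,3) → (7,4) → (7,5) → (7,6) → (7,7) → (7,8) → (6,8) → (6,7) → (6,6) → (5,6) → (5,7) → (5,8) → (4,8) → (4,7) → (3,7) → (3,8) → (2,8) → (2,7) → (2,6) → (1,6) → (1,5) → (1,4) → (0,4) → (0,5) → (0,6) → (0,7) → (0,8) → (0,9) → (0,10) → (0,11) → (0,12) → (1,12) → (2,12) → (2,11) → (1,11) → (1,10) → (2,10) → (3,10) → (3,9) → (4,9) → (4,10) → (4,11) → (4,12) → (5,12) → (5,11) → (5,10) → (6,10) → (6,11) → (6,12) → (7,12) → (7,11) → (7,10) → (8,10) → (9,10) → (9,11) → (10,11) → (10,12) → (11,12) → (12,12) → (13,12) → (13,11) → (12,11) → (11,11) → (11,10) → (11,9) → (12,9) → (13,9) → (13,8) → (12,8) → (12,7) → (12,6) → (11,6) → (10,6) → (9,6) → (8,6) → (8,7) → (9,7) → (9,8) → (9,9) → (10,9) → (10,8) → (10,7) → (11,7)
Distance: 100 steps

Solution:

┌───┬─────────────────────┐
│   │    ↱ → → → → → → → ↓│
│ ╷ ╵ ┌─┐ ╶───┬─────┬───┐ │
│ │   │ │↑ ← ↰│     │↓ ↰│↓│
│ └─┬─┘ └───┐ └───┐ │ ╷ ╵ │
│   │       │↑ ← ↰│ │↓│↑ ↲│
├─╴ │ ╶─┬───┴─┬─╴ │ ╵ ├───┤
│   │   │     │↱ ↑│↓ ↲│   │
│ ┌─┴─┐ ╵ ┌─╴ │ ╶─┤ ╶─┴─╴ │
│ │   │   │   │↑ ↰│↳ → → ↓│
│ │ ╷ └─┐ │ ┌─┴─╴ ├─┬───╴ │
│ │ │   │ │ │↱ → ↑│ │↓ ← ↲│
│ ╵ ├─╴ └─┘ │ ╶───┤ │ ╶───┤
│   │       │↑ ← ↰│ │↳ → ↓│
├───┴───────┴───╴ │ ├───╴ │
│↱ → → → → → → → ↑│ │↓ ← ↲│
│ ╶───────┬─────┬─┘ │ ┌───┤
│↑        │  ↱ ↓│   │↓│   │
│ ┌─────┐ │ ╷ ╷ └─╴ │ └─┐ │
│↑│     │ │ │↑│↳ → ↓│↳ ↓│ │
│ └─┬─╴ │ └─┤ ├───╴ └─┐ ╵ │
│↑ ↰│   │   │↑│↓ ← ↲  │↳ ↓│
├─┐ │ ╶─┼─╴ │ │ ╶─┬───┴─┐ │
│ │↑│   │   │↑│B  │↓ ← ↰│↓│
│ │ └─┐ │ ┌─┘ └───┤ ┌─┐ │ │
│A│↑ ↰│ │ │  ↑ ← ↰│↓│ │↑│↓│
│ └─┐ ╵ │ │ ╶───┐ ╵ │ │ ╵ │
│↓  │↑ ↰│ │     │↑ ↲│ │↑ ↲│
│ ╶─┴─╴ │ └───┐ └───┘ └───┤
│↳ → → ↑│     │           │
└───────┴─────┴───────────┘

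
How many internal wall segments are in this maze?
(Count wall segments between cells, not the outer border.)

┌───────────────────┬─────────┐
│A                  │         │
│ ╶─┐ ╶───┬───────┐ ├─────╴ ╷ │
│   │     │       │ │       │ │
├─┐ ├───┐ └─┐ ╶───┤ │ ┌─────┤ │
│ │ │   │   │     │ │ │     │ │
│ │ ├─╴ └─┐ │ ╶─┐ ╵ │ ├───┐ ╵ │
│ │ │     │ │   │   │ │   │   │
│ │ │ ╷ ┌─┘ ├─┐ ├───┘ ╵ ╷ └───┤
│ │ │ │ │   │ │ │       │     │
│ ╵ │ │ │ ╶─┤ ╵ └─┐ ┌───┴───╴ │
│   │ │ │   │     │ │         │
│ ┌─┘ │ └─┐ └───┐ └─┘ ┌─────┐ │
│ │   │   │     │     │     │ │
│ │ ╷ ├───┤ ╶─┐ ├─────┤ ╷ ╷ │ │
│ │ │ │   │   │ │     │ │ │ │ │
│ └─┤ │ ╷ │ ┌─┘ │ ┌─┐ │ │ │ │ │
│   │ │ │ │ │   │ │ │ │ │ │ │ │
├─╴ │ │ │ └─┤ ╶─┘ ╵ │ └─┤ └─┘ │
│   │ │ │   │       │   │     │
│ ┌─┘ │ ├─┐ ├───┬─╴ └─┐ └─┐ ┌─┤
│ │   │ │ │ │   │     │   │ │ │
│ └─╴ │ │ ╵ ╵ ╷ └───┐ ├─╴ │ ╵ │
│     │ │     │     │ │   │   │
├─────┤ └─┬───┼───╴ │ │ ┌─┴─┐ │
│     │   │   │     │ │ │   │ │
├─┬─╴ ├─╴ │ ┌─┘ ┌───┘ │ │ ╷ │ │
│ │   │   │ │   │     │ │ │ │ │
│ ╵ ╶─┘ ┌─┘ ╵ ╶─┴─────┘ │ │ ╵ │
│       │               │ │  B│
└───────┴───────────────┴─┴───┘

Counting internal wall segments:
Total internal walls: 196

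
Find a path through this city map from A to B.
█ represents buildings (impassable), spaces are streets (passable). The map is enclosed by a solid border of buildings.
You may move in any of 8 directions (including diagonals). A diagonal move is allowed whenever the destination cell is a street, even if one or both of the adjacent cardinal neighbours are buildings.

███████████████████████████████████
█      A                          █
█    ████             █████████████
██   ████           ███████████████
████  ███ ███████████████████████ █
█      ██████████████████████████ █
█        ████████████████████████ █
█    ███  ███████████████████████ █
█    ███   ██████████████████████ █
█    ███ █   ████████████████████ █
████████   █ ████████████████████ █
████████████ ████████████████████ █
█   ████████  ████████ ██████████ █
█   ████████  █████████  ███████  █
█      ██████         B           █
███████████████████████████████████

Finding the shortest path from A to B:
Movement: 8-directional
Path length: 24 steps
Directions: left → left → down-left → down → down-right → down-right → down-right → right → down-right → down-right → down-right → down-right → down → down → down-right → down-right → right → right → right → right → right → right → right → right

Solution:

███████████████████████████████████
█    ↙←A                          █
█   ↓████             █████████████
██  ↘████           ███████████████
████ ↘███ ███████████████████████ █
█     ↘██████████████████████████ █
█      →↘████████████████████████ █
█    ███ ↘███████████████████████ █
█    ███  ↘██████████████████████ █
█    ███ █ ↘ ████████████████████ █
████████   █↓████████████████████ █
████████████↓████████████████████ █
█   ████████↘ ████████ ██████████ █
█   ████████ ↘█████████  ███████  █
█      ██████ →→→→→→→→B           █
███████████████████████████████████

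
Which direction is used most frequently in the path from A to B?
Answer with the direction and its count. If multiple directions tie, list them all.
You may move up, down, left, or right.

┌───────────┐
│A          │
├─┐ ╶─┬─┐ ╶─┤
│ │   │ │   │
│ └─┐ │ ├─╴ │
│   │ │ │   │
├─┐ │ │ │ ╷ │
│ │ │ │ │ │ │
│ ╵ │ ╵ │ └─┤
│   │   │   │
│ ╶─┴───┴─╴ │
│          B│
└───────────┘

Directions: right, right, right, right, down, right, down, left, down, down, right, down
Counts: {'right': 6, 'down': 5, 'left': 1}
Most common: right (6 times)

Solution:

┌───────────┐
│A → → → ↓  │
├─┐ ╶─┬─┐ ╶─┤
│ │   │ │↳ ↓│
│ └─┐ │ ├─╴ │
│   │ │ │↓ ↲│
├─┐ │ │ │ ╷ │
│ │ │ │ │↓│ │
│ ╵ │ ╵ │ └─┤
│   │   │↳ ↓│
│ ╶─┴───┴─╴ │
│          B│
└───────────┘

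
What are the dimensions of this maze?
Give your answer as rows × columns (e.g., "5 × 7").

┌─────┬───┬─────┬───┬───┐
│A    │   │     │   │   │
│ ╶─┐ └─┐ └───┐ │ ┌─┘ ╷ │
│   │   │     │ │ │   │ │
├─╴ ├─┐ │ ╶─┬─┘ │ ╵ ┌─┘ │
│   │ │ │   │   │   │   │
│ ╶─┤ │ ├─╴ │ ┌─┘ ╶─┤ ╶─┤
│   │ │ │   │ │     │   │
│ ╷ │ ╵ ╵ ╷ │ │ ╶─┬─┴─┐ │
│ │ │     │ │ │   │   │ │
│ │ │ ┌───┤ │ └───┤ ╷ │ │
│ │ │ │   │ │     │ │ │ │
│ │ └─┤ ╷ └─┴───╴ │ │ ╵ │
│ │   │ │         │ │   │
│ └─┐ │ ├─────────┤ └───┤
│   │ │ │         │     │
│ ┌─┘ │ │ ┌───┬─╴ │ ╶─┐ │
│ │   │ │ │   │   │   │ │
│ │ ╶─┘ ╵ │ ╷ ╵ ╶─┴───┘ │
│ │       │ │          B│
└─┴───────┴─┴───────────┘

Counting the maze dimensions:
Rows (vertical): 10
Columns (horizontal): 12
Dimensions: 10 × 12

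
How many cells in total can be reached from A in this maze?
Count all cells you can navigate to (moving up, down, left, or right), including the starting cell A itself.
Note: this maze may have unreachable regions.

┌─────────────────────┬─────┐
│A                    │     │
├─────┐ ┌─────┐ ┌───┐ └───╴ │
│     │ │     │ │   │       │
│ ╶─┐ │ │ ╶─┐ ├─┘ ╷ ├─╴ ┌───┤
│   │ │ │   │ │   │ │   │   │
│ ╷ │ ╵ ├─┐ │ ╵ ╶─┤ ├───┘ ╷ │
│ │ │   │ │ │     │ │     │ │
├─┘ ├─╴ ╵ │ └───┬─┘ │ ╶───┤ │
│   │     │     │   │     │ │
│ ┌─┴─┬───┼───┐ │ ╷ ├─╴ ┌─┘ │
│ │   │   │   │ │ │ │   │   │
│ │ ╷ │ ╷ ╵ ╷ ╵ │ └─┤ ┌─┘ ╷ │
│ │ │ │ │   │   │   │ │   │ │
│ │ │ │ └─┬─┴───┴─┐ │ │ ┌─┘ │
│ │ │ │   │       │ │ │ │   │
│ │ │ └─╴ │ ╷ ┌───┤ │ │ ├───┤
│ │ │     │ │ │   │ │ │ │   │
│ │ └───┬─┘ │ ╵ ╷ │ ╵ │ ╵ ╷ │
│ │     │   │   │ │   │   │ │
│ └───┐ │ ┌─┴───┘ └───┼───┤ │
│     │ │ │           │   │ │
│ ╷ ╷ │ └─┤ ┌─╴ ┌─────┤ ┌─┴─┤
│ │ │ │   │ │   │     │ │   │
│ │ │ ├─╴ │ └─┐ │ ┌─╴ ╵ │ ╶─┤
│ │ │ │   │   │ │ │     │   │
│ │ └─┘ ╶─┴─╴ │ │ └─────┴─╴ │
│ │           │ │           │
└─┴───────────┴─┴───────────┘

Using BFS/flood-fill to find all reachable cells from A:
Maze size: 14 × 14 = 196 total cells
20 cell(s) are walled off and cannot be reached from A.
Reachable cells: 176

Reachable region (· marks reachable cells):

┌─────────────────────┬─────┐
│A · · · · · · · · · ·│· · ·│
├─────┐ ┌─────┐ ┌───┐ └───╴ │
│· · ·│·│· · ·│·│· ·│· · · ·│
│ ╶─┐ │ │ ╶─┐ ├─┘ ╷ ├─╴ ┌───┤
│· ·│·│·│· ·│·│· ·│·│· ·│· ·│
│ ╷ │ ╵ ├─┐ │ ╵ ╶─┤ ├───┘ ╷ │
│·│·│· ·│·│·│· · ·│·│· · ·│·│
├─┘ ├─╴ ╵ │ └───┬─┘ │ ╶───┤ │
│· ·│· · ·│· · ·│· ·│· · ·│·│
│ ┌─┴─┬───┼───┐ │ ╷ ├─╴ ┌─┘ │
│·│· ·│· ·│· ·│·│·│·│· ·│· ·│
│ │ ╷ │ ╷ ╵ ╷ ╵ │ └─┤ ┌─┘ ╷ │
│·│·│·│·│· ·│· ·│· ·│·│· ·│·│
│ │ │ │ └─┬─┴───┴─┐ │ │ ┌─┘ │
│·│·│·│· ·│· · · ·│·│·│·│· ·│
│ │ │ └─╴ │ ╷ ┌───┤ │ │ ├───┤
│·│·│· · ·│·│·│· ·│·│·│·│· ·│
│ │ └───┬─┘ │ ╵ ╷ │ ╵ │ ╵ ╷ │
│·│· · ·│· ·│· ·│·│· ·│· ·│·│
│ └───┐ │ ┌─┴───┘ └───┼───┤ │
│· · ·│·│·│· · · · · ·│   │·│
│ ╷ ╷ │ └─┤ ┌─╴ ┌─────┤ ┌─┴─┤
│·│·│·│· ·│·│· ·│     │ │   │
│ │ │ ├─╴ │ └─┐ │ ┌─╴ ╵ │ ╶─┤
│·│·│·│· ·│· ·│·│ │     │   │
│ │ └─┘ ╶─┴─╴ │ │ └─────┴─╴ │
│·│· · · · · ·│·│           │
└─┴───────────┴─┴───────────┘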